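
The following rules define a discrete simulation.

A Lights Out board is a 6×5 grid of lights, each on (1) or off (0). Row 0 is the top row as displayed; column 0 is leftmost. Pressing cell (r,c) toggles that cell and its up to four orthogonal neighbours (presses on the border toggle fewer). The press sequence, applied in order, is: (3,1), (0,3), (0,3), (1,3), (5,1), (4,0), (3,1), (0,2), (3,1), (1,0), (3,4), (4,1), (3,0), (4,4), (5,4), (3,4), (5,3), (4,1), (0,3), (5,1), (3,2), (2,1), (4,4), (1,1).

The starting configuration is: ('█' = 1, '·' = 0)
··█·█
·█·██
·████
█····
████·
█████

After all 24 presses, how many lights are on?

15

gen 0: ··█·█
·█·██
·████
█····
████·
█████
gen 1: ··█·█
·█·██
··███
·██··
█·██·
█████
gen 2: ···█·
·█··█
··███
·██··
█·██·
█████
gen 3: ··█·█
·█·██
··███
·██··
█·██·
█████
gen 4: ··███
·██··
··█·█
·██··
█·██·
█████
gen 5: ··███
·██··
··█·█
·██··
████·
···██
gen 6: ··███
·██··
··█·█
███··
··██·
█··██
gen 7: ··███
·██··
·██·█
·····
·███·
█··██
gen 8: ·█··█
·█···
·██·█
·····
·███·
█··██
gen 9: ·█··█
·█···
··█·█
███··
··██·
█··██
gen 10: ██··█
█····
█·█·█
███··
··██·
█··██
gen 11: ██··█
█····
█·█··
█████
··███
█··██
gen 12: ██··█
█····
█·█··
█·███
██·██
██·██
gen 13: ██··█
█····
··█··
·████
·█·██
██·██
gen 14: ██··█
█····
··█··
·███·
·█···
██·█·
gen 15: ██··█
█····
··█··
·███·
·█··█
██··█
gen 16: ██··█
█····
··█·█
·██·█
·█···
██··█
gen 17: ██··█
█····
··█·█
·██·█
·█·█·
████·
gen 18: ██··█
█····
··█·█
··█·█
█·██·
█·██·
gen 19: ████·
█··█·
··█·█
··█·█
█·██·
█·██·
gen 20: ████·
█··█·
··█·█
··█·█
████·
·█·█·
gen 21: ████·
█··█·
····█
·█·██
██·█·
·█·█·
gen 22: ████·
██·█·
███·█
···██
██·█·
·█·█·
gen 23: ████·
██·█·
███·█
···█·
██··█
·█·██
gen 24: █·██·
··██·
█·█·█
···█·
██··█
·█·██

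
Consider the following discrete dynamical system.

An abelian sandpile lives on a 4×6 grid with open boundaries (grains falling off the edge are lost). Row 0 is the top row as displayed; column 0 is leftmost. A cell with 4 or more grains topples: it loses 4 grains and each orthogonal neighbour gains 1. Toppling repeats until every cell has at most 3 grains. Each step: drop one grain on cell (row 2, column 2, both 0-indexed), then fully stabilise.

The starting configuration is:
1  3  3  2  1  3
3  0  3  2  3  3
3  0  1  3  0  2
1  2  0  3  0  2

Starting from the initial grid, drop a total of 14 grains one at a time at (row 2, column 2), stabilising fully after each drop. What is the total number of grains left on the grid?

45

0) 1  3  3  2  1  3
3  0  3  2  3  3
3  0  1  3  0  2
1  2  0  3  0  2
1) 1  3  3  2  1  3
3  0  3  2  3  3
3  0  2  3  0  2
1  2  0  3  0  2
2) 1  3  3  2  1  3
3  0  3  2  3  3
3  0  3  3  0  2
1  2  0  3  0  2
3) 2  0  2  1  0  1
3  2  2  2  2  1
3  1  2  2  2  3
1  2  2  0  1  2
4) 2  0  2  1  0  1
3  2  2  2  2  1
3  1  3  2  2  3
1  2  2  0  1  2
5) 2  0  2  1  0  1
3  2  3  2  2  1
3  2  0  3  2  3
1  2  3  0  1  2
6) 2  0  2  1  0  1
3  2  3  2  2  1
3  2  1  3  2  3
1  2  3  0  1  2
7) 2  0  2  1  0  1
3  2  3  2  2  1
3  2  2  3  2  3
1  2  3  0  1  2
8) 2  0  2  1  0  1
3  2  3  2  2  1
3  2  3  3  2  3
1  2  3  0  1  2
9) 2  0  3  2  0  1
3  3  1  0  3  1
3  3  3  1  3  3
1  3  0  2  1  2
10) 3  1  3  2  0  1
1  1  3  0  3  1
1  3  1  2  3  3
3  0  2  2  1  2
11) 3  1  3  2  0  1
1  1  3  0  3  1
1  3  2  2  3  3
3  0  2  2  1  2
12) 3  1  3  2  0  1
1  1  3  0  3  1
1  3  3  2  3  3
3  0  2  2  1  2
13) 3  2  0  3  0  1
1  3  1  1  3  1
2  0  2  3  3  3
3  1  3  2  1  2
14) 3  2  0  3  0  1
1  3  1  1  3  1
2  0  3  3  3  3
3  1  3  2  1  2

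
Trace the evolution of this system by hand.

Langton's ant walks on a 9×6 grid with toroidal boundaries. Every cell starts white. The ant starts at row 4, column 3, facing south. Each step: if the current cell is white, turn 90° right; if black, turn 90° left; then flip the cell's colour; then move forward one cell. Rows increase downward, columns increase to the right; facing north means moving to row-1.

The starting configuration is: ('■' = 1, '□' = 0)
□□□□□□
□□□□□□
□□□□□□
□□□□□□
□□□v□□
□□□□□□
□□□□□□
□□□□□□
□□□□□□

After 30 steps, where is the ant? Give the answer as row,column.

step 0: □□□□□□
□□□□□□
□□□□□□
□□□□□□
□□□v□□
□□□□□□
□□□□□□
□□□□□□
□□□□□□
step 1: □□□□□□
□□□□□□
□□□□□□
□□□□□□
□□<■□□
□□□□□□
□□□□□□
□□□□□□
□□□□□□
step 2: □□□□□□
□□□□□□
□□□□□□
□□^□□□
□□■■□□
□□□□□□
□□□□□□
□□□□□□
□□□□□□
step 3: □□□□□□
□□□□□□
□□□□□□
□□■>□□
□□■■□□
□□□□□□
□□□□□□
□□□□□□
□□□□□□
step 4: □□□□□□
□□□□□□
□□□□□□
□□■■□□
□□■v□□
□□□□□□
□□□□□□
□□□□□□
□□□□□□
step 5: □□□□□□
□□□□□□
□□□□□□
□□■■□□
□□■□>□
□□□□□□
□□□□□□
□□□□□□
□□□□□□
step 6: □□□□□□
□□□□□□
□□□□□□
□□■■□□
□□■□■□
□□□□v□
□□□□□□
□□□□□□
□□□□□□
step 7: □□□□□□
□□□□□□
□□□□□□
□□■■□□
□□■□■□
□□□<■□
□□□□□□
□□□□□□
□□□□□□
step 8: □□□□□□
□□□□□□
□□□□□□
□□■■□□
□□■^■□
□□□■■□
□□□□□□
□□□□□□
□□□□□□
step 9: □□□□□□
□□□□□□
□□□□□□
□□■■□□
□□■■>□
□□□■■□
□□□□□□
□□□□□□
□□□□□□
step 10: □□□□□□
□□□□□□
□□□□□□
□□■■^□
□□■■□□
□□□■■□
□□□□□□
□□□□□□
□□□□□□
step 11: □□□□□□
□□□□□□
□□□□□□
□□■■■>
□□■■□□
□□□■■□
□□□□□□
□□□□□□
□□□□□□
step 12: □□□□□□
□□□□□□
□□□□□□
□□■■■■
□□■■□v
□□□■■□
□□□□□□
□□□□□□
□□□□□□
step 13: □□□□□□
□□□□□□
□□□□□□
□□■■■■
□□■■<■
□□□■■□
□□□□□□
□□□□□□
□□□□□□
step 14: □□□□□□
□□□□□□
□□□□□□
□□■■^■
□□■■■■
□□□■■□
□□□□□□
□□□□□□
□□□□□□
step 15: □□□□□□
□□□□□□
□□□□□□
□□■<□■
□□■■■■
□□□■■□
□□□□□□
□□□□□□
□□□□□□
step 16: □□□□□□
□□□□□□
□□□□□□
□□■□□■
□□■v■■
□□□■■□
□□□□□□
□□□□□□
□□□□□□
step 17: □□□□□□
□□□□□□
□□□□□□
□□■□□■
□□■□>■
□□□■■□
□□□□□□
□□□□□□
□□□□□□
step 18: □□□□□□
□□□□□□
□□□□□□
□□■□^■
□□■□□■
□□□■■□
□□□□□□
□□□□□□
□□□□□□
step 19: □□□□□□
□□□□□□
□□□□□□
□□■□■>
□□■□□■
□□□■■□
□□□□□□
□□□□□□
□□□□□□
step 20: □□□□□□
□□□□□□
□□□□□^
□□■□■□
□□■□□■
□□□■■□
□□□□□□
□□□□□□
□□□□□□
step 21: □□□□□□
□□□□□□
>□□□□■
□□■□■□
□□■□□■
□□□■■□
□□□□□□
□□□□□□
□□□□□□
step 22: □□□□□□
□□□□□□
■□□□□■
v□■□■□
□□■□□■
□□□■■□
□□□□□□
□□□□□□
□□□□□□
step 23: □□□□□□
□□□□□□
■□□□□■
■□■□■<
□□■□□■
□□□■■□
□□□□□□
□□□□□□
□□□□□□
step 24: □□□□□□
□□□□□□
■□□□□^
■□■□■■
□□■□□■
□□□■■□
□□□□□□
□□□□□□
□□□□□□
step 25: □□□□□□
□□□□□□
■□□□<□
■□■□■■
□□■□□■
□□□■■□
□□□□□□
□□□□□□
□□□□□□
step 26: □□□□□□
□□□□^□
■□□□■□
■□■□■■
□□■□□■
□□□■■□
□□□□□□
□□□□□□
□□□□□□
step 27: □□□□□□
□□□□■>
■□□□■□
■□■□■■
□□■□□■
□□□■■□
□□□□□□
□□□□□□
□□□□□□
step 28: □□□□□□
□□□□■■
■□□□■v
■□■□■■
□□■□□■
□□□■■□
□□□□□□
□□□□□□
□□□□□□
step 29: □□□□□□
□□□□■■
■□□□<■
■□■□■■
□□■□□■
□□□■■□
□□□□□□
□□□□□□
□□□□□□
step 30: □□□□□□
□□□□■■
■□□□□■
■□■□v■
□□■□□■
□□□■■□
□□□□□□
□□□□□□
□□□□□□

3,4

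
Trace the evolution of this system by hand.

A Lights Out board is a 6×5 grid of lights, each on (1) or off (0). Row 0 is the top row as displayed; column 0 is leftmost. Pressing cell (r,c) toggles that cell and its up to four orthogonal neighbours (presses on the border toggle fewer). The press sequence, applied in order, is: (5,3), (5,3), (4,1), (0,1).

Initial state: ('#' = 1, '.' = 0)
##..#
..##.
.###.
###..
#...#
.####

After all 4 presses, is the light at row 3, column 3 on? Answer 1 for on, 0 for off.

k=0  ##..#
..##.
.###.
###..
#...#
.####
k=1  ##..#
..##.
.###.
###..
#..##
.#...
k=2  ##..#
..##.
.###.
###..
#...#
.####
k=3  ##..#
..##.
.###.
#.#..
.##.#
..###
k=4  ..#.#
.###.
.###.
#.#..
.##.#
..###

0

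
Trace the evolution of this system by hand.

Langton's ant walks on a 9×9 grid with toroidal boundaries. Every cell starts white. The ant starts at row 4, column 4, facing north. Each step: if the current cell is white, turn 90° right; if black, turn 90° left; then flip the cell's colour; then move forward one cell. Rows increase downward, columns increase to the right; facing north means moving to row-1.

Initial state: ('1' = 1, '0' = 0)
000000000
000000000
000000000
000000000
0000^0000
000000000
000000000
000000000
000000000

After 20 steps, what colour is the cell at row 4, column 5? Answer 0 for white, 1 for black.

t=0: 000000000
000000000
000000000
000000000
0000^0000
000000000
000000000
000000000
000000000
t=1: 000000000
000000000
000000000
000000000
00001>000
000000000
000000000
000000000
000000000
t=2: 000000000
000000000
000000000
000000000
000011000
00000v000
000000000
000000000
000000000
t=3: 000000000
000000000
000000000
000000000
000011000
0000<1000
000000000
000000000
000000000
t=4: 000000000
000000000
000000000
000000000
0000^1000
000011000
000000000
000000000
000000000
t=5: 000000000
000000000
000000000
000000000
000<01000
000011000
000000000
000000000
000000000
t=6: 000000000
000000000
000000000
000^00000
000101000
000011000
000000000
000000000
000000000
t=7: 000000000
000000000
000000000
0001>0000
000101000
000011000
000000000
000000000
000000000
t=8: 000000000
000000000
000000000
000110000
0001v1000
000011000
000000000
000000000
000000000
t=9: 000000000
000000000
000000000
000110000
000<11000
000011000
000000000
000000000
000000000
t=10: 000000000
000000000
000000000
000110000
000011000
000v11000
000000000
000000000
000000000
t=11: 000000000
000000000
000000000
000110000
000011000
00<111000
000000000
000000000
000000000
t=12: 000000000
000000000
000000000
000110000
00^011000
001111000
000000000
000000000
000000000
t=13: 000000000
000000000
000000000
000110000
001>11000
001111000
000000000
000000000
000000000
t=14: 000000000
000000000
000000000
000110000
001111000
001v11000
000000000
000000000
000000000
t=15: 000000000
000000000
000000000
000110000
001111000
0010>1000
000000000
000000000
000000000
t=16: 000000000
000000000
000000000
000110000
0011^1000
001001000
000000000
000000000
000000000
t=17: 000000000
000000000
000000000
000110000
001<01000
001001000
000000000
000000000
000000000
t=18: 000000000
000000000
000000000
000110000
001001000
001v01000
000000000
000000000
000000000
t=19: 000000000
000000000
000000000
000110000
001001000
00<101000
000000000
000000000
000000000
t=20: 000000000
000000000
000000000
000110000
001001000
000101000
00v000000
000000000
000000000

1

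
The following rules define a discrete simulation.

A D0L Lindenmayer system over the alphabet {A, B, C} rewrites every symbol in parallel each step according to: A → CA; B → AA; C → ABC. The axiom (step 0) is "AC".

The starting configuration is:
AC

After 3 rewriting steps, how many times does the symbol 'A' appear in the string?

14

step 0: AC
step 1: CAABC
step 2: ABCCACAAAABC
step 3: CAAAABCABCCAABCCACACACAAAABC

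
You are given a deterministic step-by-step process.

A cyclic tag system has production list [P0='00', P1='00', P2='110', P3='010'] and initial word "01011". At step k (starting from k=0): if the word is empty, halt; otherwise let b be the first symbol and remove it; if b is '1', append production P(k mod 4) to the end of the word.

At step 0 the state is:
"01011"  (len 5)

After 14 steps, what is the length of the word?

0

gen 0: "01011"  (len 5)
gen 1: "1011"  (len 4)
gen 2: "01100"  (len 5)
gen 3: "1100"  (len 4)
gen 4: "100010"  (len 6)
gen 5: "0001000"  (len 7)
gen 6: "001000"  (len 6)
gen 7: "01000"  (len 5)
gen 8: "1000"  (len 4)
gen 9: "00000"  (len 5)
gen 10: "0000"  (len 4)
gen 11: "000"  (len 3)
gen 12: "00"  (len 2)
gen 13: "0"  (len 1)
gen 14: (halted — word empty)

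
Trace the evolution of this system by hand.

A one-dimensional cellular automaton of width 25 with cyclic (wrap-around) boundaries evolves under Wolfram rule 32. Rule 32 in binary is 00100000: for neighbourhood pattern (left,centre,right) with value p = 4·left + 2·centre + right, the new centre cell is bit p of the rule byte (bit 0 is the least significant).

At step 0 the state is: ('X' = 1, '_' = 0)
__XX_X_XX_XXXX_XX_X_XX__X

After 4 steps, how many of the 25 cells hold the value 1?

0

[0] __XX_X_XX_XXXX_XX_X_XX__X
[1] ____X_X__X____X__X_X_____
[2] _____X____________X______
[3] _________________________
[4] _________________________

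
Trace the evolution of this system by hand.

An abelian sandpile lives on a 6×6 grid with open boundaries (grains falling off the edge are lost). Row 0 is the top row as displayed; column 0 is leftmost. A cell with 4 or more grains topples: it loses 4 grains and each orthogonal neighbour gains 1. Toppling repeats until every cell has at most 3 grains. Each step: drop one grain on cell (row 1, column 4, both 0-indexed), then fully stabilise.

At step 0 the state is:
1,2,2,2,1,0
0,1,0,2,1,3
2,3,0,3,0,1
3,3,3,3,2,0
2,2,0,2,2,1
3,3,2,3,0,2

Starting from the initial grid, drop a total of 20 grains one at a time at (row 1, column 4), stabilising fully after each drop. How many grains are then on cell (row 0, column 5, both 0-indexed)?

[0] 1,2,2,2,1,0
0,1,0,2,1,3
2,3,0,3,0,1
3,3,3,3,2,0
2,2,0,2,2,1
3,3,2,3,0,2
[1] 1,2,2,2,1,0
0,1,0,2,2,3
2,3,0,3,0,1
3,3,3,3,2,0
2,2,0,2,2,1
3,3,2,3,0,2
[2] 1,2,2,2,1,0
0,1,0,2,3,3
2,3,0,3,0,1
3,3,3,3,2,0
2,2,0,2,2,1
3,3,2,3,0,2
[3] 1,2,2,2,2,1
0,1,0,3,1,0
2,3,0,3,1,2
3,3,3,3,2,0
2,2,0,2,2,1
3,3,2,3,0,2
[4] 1,2,2,2,2,1
0,1,0,3,2,0
2,3,0,3,1,2
3,3,3,3,2,0
2,2,0,2,2,1
3,3,2,3,0,2
[5] 1,2,2,2,2,1
0,1,0,3,3,0
2,3,0,3,1,2
3,3,3,3,2,0
2,2,0,2,2,1
3,3,2,3,0,2
[6] 1,2,2,3,3,1
1,2,1,1,1,1
0,1,3,1,3,2
1,2,1,1,3,0
3,3,1,3,2,1
3,3,2,3,0,2
[7] 1,2,2,3,3,1
1,2,1,1,2,1
0,1,3,1,3,2
1,2,1,1,3,0
3,3,1,3,2,1
3,3,2,3,0,2
[8] 1,2,2,3,3,1
1,2,1,1,3,1
0,1,3,1,3,2
1,2,1,1,3,0
3,3,1,3,2,1
3,3,2,3,0,2
[9] 1,2,3,0,1,2
1,2,1,3,2,2
0,1,3,2,1,3
1,2,1,2,0,1
3,3,1,3,3,1
3,3,2,3,0,2
[10] 1,2,3,0,1,2
1,2,1,3,3,2
0,1,3,2,1,3
1,2,1,2,0,1
3,3,1,3,3,1
3,3,2,3,0,2
[11] 1,2,3,1,2,2
1,2,2,0,1,3
0,1,3,3,2,3
1,2,1,2,0,1
3,3,1,3,3,1
3,3,2,3,0,2
[12] 1,2,3,1,2,2
1,2,2,0,2,3
0,1,3,3,2,3
1,2,1,2,0,1
3,3,1,3,3,1
3,3,2,3,0,2
[13] 1,2,3,1,2,2
1,2,2,0,3,3
0,1,3,3,2,3
1,2,1,2,0,1
3,3,1,3,3,1
3,3,2,3,0,2
[14] 1,2,3,1,3,3
1,2,3,2,2,1
0,2,0,1,1,1
1,2,2,3,1,2
3,3,1,3,3,1
3,3,2,3,0,2
[15] 1,2,3,1,3,3
1,2,3,2,3,1
0,2,0,1,1,1
1,2,2,3,1,2
3,3,1,3,3,1
3,3,2,3,0,2
[16] 1,2,3,2,1,0
1,2,3,3,1,3
0,2,0,1,2,1
1,2,2,3,1,2
3,3,1,3,3,1
3,3,2,3,0,2
[17] 1,2,3,2,1,0
1,2,3,3,2,3
0,2,0,1,2,1
1,2,2,3,1,2
3,3,1,3,3,1
3,3,2,3,0,2
[18] 1,2,3,2,1,0
1,2,3,3,3,3
0,2,0,1,2,1
1,2,2,3,1,2
3,3,1,3,3,1
3,3,2,3,0,2
[19] 1,3,1,0,3,1
1,3,1,2,2,0
0,2,1,2,3,2
1,2,2,3,1,2
3,3,1,3,3,1
3,3,2,3,0,2
[20] 1,3,1,0,3,1
1,3,1,2,3,0
0,2,1,2,3,2
1,2,2,3,1,2
3,3,1,3,3,1
3,3,2,3,0,2

1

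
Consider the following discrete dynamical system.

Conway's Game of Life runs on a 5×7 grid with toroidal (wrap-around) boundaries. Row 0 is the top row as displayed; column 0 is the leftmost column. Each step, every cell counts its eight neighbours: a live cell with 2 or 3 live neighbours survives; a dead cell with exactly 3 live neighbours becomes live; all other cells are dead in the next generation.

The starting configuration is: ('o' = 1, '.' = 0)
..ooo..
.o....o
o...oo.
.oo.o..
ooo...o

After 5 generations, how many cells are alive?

2

k=0  ..ooo..
.o....o
o...oo.
.oo.o..
ooo...o
k=1  ...o.oo
ooo...o
o.ooooo
..o.o..
o...oo.
k=2  ..oo...
.......
....o..
o.o....
.......
k=3  .......
...o...
.......
.......
.ooo...
k=4  ...o...
.......
.......
..o....
..o....
k=5  .......
.......
.......
.......
..oo...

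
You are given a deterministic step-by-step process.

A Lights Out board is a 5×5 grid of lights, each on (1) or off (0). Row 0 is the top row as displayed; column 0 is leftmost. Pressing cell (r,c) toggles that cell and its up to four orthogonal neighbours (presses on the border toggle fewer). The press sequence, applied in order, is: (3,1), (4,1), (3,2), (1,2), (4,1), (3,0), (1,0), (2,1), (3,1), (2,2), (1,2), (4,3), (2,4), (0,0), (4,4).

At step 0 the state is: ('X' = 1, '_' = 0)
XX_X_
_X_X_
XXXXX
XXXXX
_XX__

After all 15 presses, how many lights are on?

step 0: XX_X_
_X_X_
XXXXX
XXXXX
_XX__
step 1: XX_X_
_X_X_
X_XXX
___XX
__X__
step 2: XX_X_
_X_X_
X_XXX
_X_XX
XX___
step 3: XX_X_
_X_X_
X__XX
__X_X
XXX__
step 4: XXXX_
__X__
X_XXX
__X_X
XXX__
step 5: XXXX_
__X__
X_XXX
_XX_X
_____
step 6: XXXX_
__X__
__XXX
X_X_X
X____
step 7: _XXX_
XXX__
X_XXX
X_X_X
X____
step 8: _XXX_
X_X__
_X_XX
XXX_X
X____
step 9: _XXX_
X_X__
___XX
____X
XX___
step 10: _XXX_
X____
_XX_X
__X_X
XX___
step 11: _X_X_
XXXX_
_X__X
__X_X
XX___
step 12: _X_X_
XXXX_
_X__X
__XXX
XXXXX
step 13: _X_X_
XXXXX
_X_X_
__XX_
XXXXX
step 14: X__X_
_XXXX
_X_X_
__XX_
XXXXX
step 15: X__X_
_XXXX
_X_X_
__XXX
XXX__

14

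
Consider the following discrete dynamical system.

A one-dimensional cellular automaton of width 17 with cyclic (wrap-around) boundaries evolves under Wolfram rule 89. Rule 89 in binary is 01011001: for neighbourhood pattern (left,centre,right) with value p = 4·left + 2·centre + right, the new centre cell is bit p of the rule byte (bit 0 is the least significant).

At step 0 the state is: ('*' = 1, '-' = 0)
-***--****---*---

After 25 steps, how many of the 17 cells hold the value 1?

step 0: -***--****---*---
step 1: -*-**-*--***--***
step 2: ---**--*-*-**-*-*
step 3: **-***-----**----
step 4: **-*-*****-*****-
step 5: **---*---*-*---*-
step 6: ****--**----**---
step 7: *--**-*****-****-
step 8: -*-**-*---*-*--*-
step 9: ---**--**----*--*
step 10: **-***-*****--*--
step 11: **-*-*-*---**--*-
step 12: **------**-***---
step 13: *******-**-*-***-
step 14: *-----*-**---*-*-
step 15: -****---****-----
step 16: -*--***-*--******
step 17: --*-*-*--*-*----*
step 18: *------*----***--
step 19: -*****--***-*-**-
step 20: -*---**-*-*---***
step 21: --**-**----**-*-*
step 22: *-**-*****-**----
step 23: --**-*---*-*****-
step 24: *-**--**---*---**
step 25: *-***-****--**-*-

11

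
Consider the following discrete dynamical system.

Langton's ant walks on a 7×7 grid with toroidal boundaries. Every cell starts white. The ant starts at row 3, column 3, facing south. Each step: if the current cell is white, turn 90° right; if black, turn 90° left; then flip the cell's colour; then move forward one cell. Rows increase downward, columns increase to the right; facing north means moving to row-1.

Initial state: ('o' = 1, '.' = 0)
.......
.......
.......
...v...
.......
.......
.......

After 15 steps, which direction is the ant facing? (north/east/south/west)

west

0) .......
.......
.......
...v...
.......
.......
.......
1) .......
.......
.......
..<o...
.......
.......
.......
2) .......
.......
..^....
..oo...
.......
.......
.......
3) .......
.......
..o>...
..oo...
.......
.......
.......
4) .......
.......
..oo...
..ov...
.......
.......
.......
5) .......
.......
..oo...
..o.>..
.......
.......
.......
6) .......
.......
..oo...
..o.o..
....v..
.......
.......
7) .......
.......
..oo...
..o.o..
...<o..
.......
.......
8) .......
.......
..oo...
..o^o..
...oo..
.......
.......
9) .......
.......
..oo...
..oo>..
...oo..
.......
.......
10) .......
.......
..oo^..
..oo...
...oo..
.......
.......
11) .......
.......
..ooo>.
..oo...
...oo..
.......
.......
12) .......
.......
..oooo.
..oo.v.
...oo..
.......
.......
13) .......
.......
..oooo.
..oo<o.
...oo..
.......
.......
14) .......
.......
..oo^o.
..oooo.
...oo..
.......
.......
15) .......
.......
..o<.o.
..oooo.
...oo..
.......
.......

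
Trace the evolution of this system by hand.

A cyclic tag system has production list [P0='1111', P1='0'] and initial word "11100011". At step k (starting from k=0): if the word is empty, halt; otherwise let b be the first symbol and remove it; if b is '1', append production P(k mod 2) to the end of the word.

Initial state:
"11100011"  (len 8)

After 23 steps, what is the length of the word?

t=0: "11100011"  (len 8)
t=1: "11000111111"  (len 11)
t=2: "10001111110"  (len 11)
t=3: "00011111101111"  (len 14)
t=4: "0011111101111"  (len 13)
t=5: "011111101111"  (len 12)
t=6: "11111101111"  (len 11)
t=7: "11111011111111"  (len 14)
t=8: "11110111111110"  (len 14)
t=9: "11101111111101111"  (len 17)
t=10: "11011111111011110"  (len 17)
t=11: "10111111110111101111"  (len 20)
t=12: "01111111101111011110"  (len 20)
t=13: "1111111101111011110"  (len 19)
t=14: "1111111011110111100"  (len 19)
t=15: "1111110111101111001111"  (len 22)
t=16: "1111101111011110011110"  (len 22)
t=17: "1111011110111100111101111"  (len 25)
t=18: "1110111101111001111011110"  (len 25)
t=19: "1101111011110011110111101111"  (len 28)
t=20: "1011110111100111101111011110"  (len 28)
t=21: "0111101111001111011110111101111"  (len 31)
t=22: "111101111001111011110111101111"  (len 30)
t=23: "111011110011110111101111011111111"  (len 33)

33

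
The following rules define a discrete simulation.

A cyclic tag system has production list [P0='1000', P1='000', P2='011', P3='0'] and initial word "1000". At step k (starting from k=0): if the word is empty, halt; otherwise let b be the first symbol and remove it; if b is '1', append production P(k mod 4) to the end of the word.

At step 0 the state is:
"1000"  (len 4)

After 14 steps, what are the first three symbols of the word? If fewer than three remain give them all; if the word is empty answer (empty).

t=0: "1000"  (len 4)
t=1: "0001000"  (len 7)
t=2: "001000"  (len 6)
t=3: "01000"  (len 5)
t=4: "1000"  (len 4)
t=5: "0001000"  (len 7)
t=6: "001000"  (len 6)
t=7: "01000"  (len 5)
t=8: "1000"  (len 4)
t=9: "0001000"  (len 7)
t=10: "001000"  (len 6)
t=11: "01000"  (len 5)
t=12: "1000"  (len 4)
t=13: "0001000"  (len 7)
t=14: "001000"  (len 6)

001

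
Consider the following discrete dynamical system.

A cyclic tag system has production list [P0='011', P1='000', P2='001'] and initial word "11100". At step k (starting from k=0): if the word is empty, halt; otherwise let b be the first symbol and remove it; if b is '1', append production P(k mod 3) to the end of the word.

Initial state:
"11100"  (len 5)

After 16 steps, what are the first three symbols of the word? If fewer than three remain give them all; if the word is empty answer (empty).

100

[0] "11100"  (len 5)
[1] "1100011"  (len 7)
[2] "100011000"  (len 9)
[3] "00011000001"  (len 11)
[4] "0011000001"  (len 10)
[5] "011000001"  (len 9)
[6] "11000001"  (len 8)
[7] "1000001011"  (len 10)
[8] "000001011000"  (len 12)
[9] "00001011000"  (len 11)
[10] "0001011000"  (len 10)
[11] "001011000"  (len 9)
[12] "01011000"  (len 8)
[13] "1011000"  (len 7)
[14] "011000000"  (len 9)
[15] "11000000"  (len 8)
[16] "1000000011"  (len 10)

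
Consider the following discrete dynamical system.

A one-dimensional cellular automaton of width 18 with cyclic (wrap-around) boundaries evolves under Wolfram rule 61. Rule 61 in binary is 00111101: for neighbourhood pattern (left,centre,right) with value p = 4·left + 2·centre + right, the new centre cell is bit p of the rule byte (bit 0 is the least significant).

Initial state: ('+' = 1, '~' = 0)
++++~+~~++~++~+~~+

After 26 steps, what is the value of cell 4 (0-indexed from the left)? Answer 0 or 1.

step 0: ++++~+~~++~++~+~~+
step 1: ~~~~+++~+~++~+++~+
step 2: +++~+~~++++~++~~++
step 3: ~~~+++~+~~~++~+~+~
step 4: ++~+~~++++~+~+++++
step 5: ~~+++~+~~~++++~~~~
step 6: +~+~~++++~+~~~++++
step 7: ~+++~+~~~++++~+~~~
step 8: ~+~~++++~+~~~+++++
step 9: +++~+~~~++++~+~~~~
step 10: +~~++++~+~~~+++++~
step 11: ++~+~~~++++~+~~~~+
step 12: ~~++++~+~~~+++++~+
step 13: +~+~~~++++~+~~~~++
step 14: ~++++~+~~~+++++~+~
step 15: ~+~~~++++~+~~~~+++
step 16: ++++~+~~~+++++~+~~
step 17: +~~~++++~+~~~~+++~
step 18: +++~+~~~+++++~+~~+
step 19: ~~~++++~+~~~~+++~+
step 20: ++~+~~~+++++~+~~++
step 21: ~~++++~+~~~~+++~+~
step 22: +~+~~~+++++~+~~+++
step 23: ~++++~+~~~~+++~+~~
step 24: ~+~~~+++++~+~~++++
step 25: ++++~+~~~~+++~+~~~
step 26: +~~~+++++~+~~++++~

1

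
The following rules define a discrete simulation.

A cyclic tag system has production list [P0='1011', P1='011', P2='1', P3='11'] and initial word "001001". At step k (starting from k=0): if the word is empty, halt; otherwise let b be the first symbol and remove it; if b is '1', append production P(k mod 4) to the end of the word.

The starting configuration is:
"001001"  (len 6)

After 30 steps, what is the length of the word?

25

0) "001001"  (len 6)
1) "01001"  (len 5)
2) "1001"  (len 4)
3) "0011"  (len 4)
4) "011"  (len 3)
5) "11"  (len 2)
6) "1011"  (len 4)
7) "0111"  (len 4)
8) "111"  (len 3)
9) "111011"  (len 6)
10) "11011011"  (len 8)
11) "10110111"  (len 8)
12) "011011111"  (len 9)
13) "11011111"  (len 8)
14) "1011111011"  (len 10)
15) "0111110111"  (len 10)
16) "111110111"  (len 9)
17) "111101111011"  (len 12)
18) "11101111011011"  (len 14)
19) "11011110110111"  (len 14)
20) "101111011011111"  (len 15)
21) "011110110111111011"  (len 18)
22) "11110110111111011"  (len 17)
23) "11101101111110111"  (len 17)
24) "110110111111011111"  (len 18)
25) "101101111110111111011"  (len 21)
26) "01101111110111111011011"  (len 23)
27) "1101111110111111011011"  (len 22)
28) "10111111011111101101111"  (len 23)
29) "01111110111111011011111011"  (len 26)
30) "1111110111111011011111011"  (len 25)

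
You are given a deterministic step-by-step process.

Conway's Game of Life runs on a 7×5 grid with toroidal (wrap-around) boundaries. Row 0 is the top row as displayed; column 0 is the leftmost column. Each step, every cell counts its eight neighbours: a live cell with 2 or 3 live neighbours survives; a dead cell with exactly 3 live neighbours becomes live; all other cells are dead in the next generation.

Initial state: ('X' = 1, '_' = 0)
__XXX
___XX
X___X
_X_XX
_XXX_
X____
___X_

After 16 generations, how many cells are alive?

step 0: __XXX
___XX
X___X
_X_XX
_XXX_
X____
___X_
step 1: __X__
__X__
__X__
_X___
_X_X_
_X_XX
__XX_
step 2: _XX__
_XXX_
_XX__
_X___
_X_XX
XX__X
_X__X
step 3: _____
X__X_
X__X_
_X_X_
_X_XX
_X___
___XX
step 4: ___X_
_____
XX_X_
_X_X_
_X_XX
_____
_____
step 5: _____
__X_X
XX__X
_X_X_
X__XX
_____
_____
step 6: _____
_X_XX
_X__X
_X_X_
X_XXX
____X
_____
step 7: _____
__XXX
_X__X
_X___
XXX__
X___X
_____
step 8: ___X_
X_XXX
_X__X
_____
__X_X
X___X
_____
step 9: __XX_
XXX__
_XX_X
X__X_
X__XX
X__XX
____X
step 10: X_XXX
X___X
____X
_____
_XX__
_____
X_X__
step 11: __X__
_X___
X___X
_____
_____
__X__
X_X__
step 12: __X__
XX___
X____
_____
_____
_X___
__XX_
step 13: __XX_
XX___
XX___
_____
_____
__X__
_XXX_
step 14: X__XX
X___X
XX___
_____
_____
_XXX_
_X___
step 15: _X_X_
___X_
XX__X
_____
__X__
_XX__
_X___
step 16: _____
_X_X_
X___X
XX___
_XX__
_XX__
XX___

12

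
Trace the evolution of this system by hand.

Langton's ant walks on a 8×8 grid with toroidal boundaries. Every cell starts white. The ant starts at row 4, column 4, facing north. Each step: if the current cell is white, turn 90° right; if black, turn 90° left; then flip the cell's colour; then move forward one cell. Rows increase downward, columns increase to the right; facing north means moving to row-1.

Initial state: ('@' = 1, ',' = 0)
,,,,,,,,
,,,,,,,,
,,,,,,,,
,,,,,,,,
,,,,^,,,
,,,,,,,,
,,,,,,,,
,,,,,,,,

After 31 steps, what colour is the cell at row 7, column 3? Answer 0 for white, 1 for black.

gen 0: ,,,,,,,,
,,,,,,,,
,,,,,,,,
,,,,,,,,
,,,,^,,,
,,,,,,,,
,,,,,,,,
,,,,,,,,
gen 1: ,,,,,,,,
,,,,,,,,
,,,,,,,,
,,,,,,,,
,,,,@>,,
,,,,,,,,
,,,,,,,,
,,,,,,,,
gen 2: ,,,,,,,,
,,,,,,,,
,,,,,,,,
,,,,,,,,
,,,,@@,,
,,,,,v,,
,,,,,,,,
,,,,,,,,
gen 3: ,,,,,,,,
,,,,,,,,
,,,,,,,,
,,,,,,,,
,,,,@@,,
,,,,<@,,
,,,,,,,,
,,,,,,,,
gen 4: ,,,,,,,,
,,,,,,,,
,,,,,,,,
,,,,,,,,
,,,,^@,,
,,,,@@,,
,,,,,,,,
,,,,,,,,
gen 5: ,,,,,,,,
,,,,,,,,
,,,,,,,,
,,,,,,,,
,,,<,@,,
,,,,@@,,
,,,,,,,,
,,,,,,,,
gen 6: ,,,,,,,,
,,,,,,,,
,,,,,,,,
,,,^,,,,
,,,@,@,,
,,,,@@,,
,,,,,,,,
,,,,,,,,
gen 7: ,,,,,,,,
,,,,,,,,
,,,,,,,,
,,,@>,,,
,,,@,@,,
,,,,@@,,
,,,,,,,,
,,,,,,,,
gen 8: ,,,,,,,,
,,,,,,,,
,,,,,,,,
,,,@@,,,
,,,@v@,,
,,,,@@,,
,,,,,,,,
,,,,,,,,
gen 9: ,,,,,,,,
,,,,,,,,
,,,,,,,,
,,,@@,,,
,,,<@@,,
,,,,@@,,
,,,,,,,,
,,,,,,,,
gen 10: ,,,,,,,,
,,,,,,,,
,,,,,,,,
,,,@@,,,
,,,,@@,,
,,,v@@,,
,,,,,,,,
,,,,,,,,
gen 11: ,,,,,,,,
,,,,,,,,
,,,,,,,,
,,,@@,,,
,,,,@@,,
,,<@@@,,
,,,,,,,,
,,,,,,,,
gen 12: ,,,,,,,,
,,,,,,,,
,,,,,,,,
,,,@@,,,
,,^,@@,,
,,@@@@,,
,,,,,,,,
,,,,,,,,
gen 13: ,,,,,,,,
,,,,,,,,
,,,,,,,,
,,,@@,,,
,,@>@@,,
,,@@@@,,
,,,,,,,,
,,,,,,,,
gen 14: ,,,,,,,,
,,,,,,,,
,,,,,,,,
,,,@@,,,
,,@@@@,,
,,@v@@,,
,,,,,,,,
,,,,,,,,
gen 15: ,,,,,,,,
,,,,,,,,
,,,,,,,,
,,,@@,,,
,,@@@@,,
,,@,>@,,
,,,,,,,,
,,,,,,,,
gen 16: ,,,,,,,,
,,,,,,,,
,,,,,,,,
,,,@@,,,
,,@@^@,,
,,@,,@,,
,,,,,,,,
,,,,,,,,
gen 17: ,,,,,,,,
,,,,,,,,
,,,,,,,,
,,,@@,,,
,,@<,@,,
,,@,,@,,
,,,,,,,,
,,,,,,,,
gen 18: ,,,,,,,,
,,,,,,,,
,,,,,,,,
,,,@@,,,
,,@,,@,,
,,@v,@,,
,,,,,,,,
,,,,,,,,
gen 19: ,,,,,,,,
,,,,,,,,
,,,,,,,,
,,,@@,,,
,,@,,@,,
,,<@,@,,
,,,,,,,,
,,,,,,,,
gen 20: ,,,,,,,,
,,,,,,,,
,,,,,,,,
,,,@@,,,
,,@,,@,,
,,,@,@,,
,,v,,,,,
,,,,,,,,
gen 21: ,,,,,,,,
,,,,,,,,
,,,,,,,,
,,,@@,,,
,,@,,@,,
,,,@,@,,
,<@,,,,,
,,,,,,,,
gen 22: ,,,,,,,,
,,,,,,,,
,,,,,,,,
,,,@@,,,
,,@,,@,,
,^,@,@,,
,@@,,,,,
,,,,,,,,
gen 23: ,,,,,,,,
,,,,,,,,
,,,,,,,,
,,,@@,,,
,,@,,@,,
,@>@,@,,
,@@,,,,,
,,,,,,,,
gen 24: ,,,,,,,,
,,,,,,,,
,,,,,,,,
,,,@@,,,
,,@,,@,,
,@@@,@,,
,@v,,,,,
,,,,,,,,
gen 25: ,,,,,,,,
,,,,,,,,
,,,,,,,,
,,,@@,,,
,,@,,@,,
,@@@,@,,
,@,>,,,,
,,,,,,,,
gen 26: ,,,,,,,,
,,,,,,,,
,,,,,,,,
,,,@@,,,
,,@,,@,,
,@@@,@,,
,@,@,,,,
,,,v,,,,
gen 27: ,,,,,,,,
,,,,,,,,
,,,,,,,,
,,,@@,,,
,,@,,@,,
,@@@,@,,
,@,@,,,,
,,<@,,,,
gen 28: ,,,,,,,,
,,,,,,,,
,,,,,,,,
,,,@@,,,
,,@,,@,,
,@@@,@,,
,@^@,,,,
,,@@,,,,
gen 29: ,,,,,,,,
,,,,,,,,
,,,,,,,,
,,,@@,,,
,,@,,@,,
,@@@,@,,
,@@>,,,,
,,@@,,,,
gen 30: ,,,,,,,,
,,,,,,,,
,,,,,,,,
,,,@@,,,
,,@,,@,,
,@@^,@,,
,@@,,,,,
,,@@,,,,
gen 31: ,,,,,,,,
,,,,,,,,
,,,,,,,,
,,,@@,,,
,,@,,@,,
,@<,,@,,
,@@,,,,,
,,@@,,,,

1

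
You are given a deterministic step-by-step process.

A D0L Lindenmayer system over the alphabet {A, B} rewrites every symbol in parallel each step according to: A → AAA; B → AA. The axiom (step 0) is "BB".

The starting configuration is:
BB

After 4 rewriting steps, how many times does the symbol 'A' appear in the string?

[0] BB
[1] AAAA
[2] AAAAAAAAAAAA
[3] AAAAAAAAAAAAAAAAAAAAAAAAAAAAAAAAAAAA
[4] AAAAAAAAAAAAAAAAAAAAAAAAAAAAAAAAAAAAAAAAAAAAAAAAAAAAAAAAAAAAAAAAAAAAAAAAAAAAAAAAAAAAAAAAAAAAAAAAAAAAAAAAAAAA

108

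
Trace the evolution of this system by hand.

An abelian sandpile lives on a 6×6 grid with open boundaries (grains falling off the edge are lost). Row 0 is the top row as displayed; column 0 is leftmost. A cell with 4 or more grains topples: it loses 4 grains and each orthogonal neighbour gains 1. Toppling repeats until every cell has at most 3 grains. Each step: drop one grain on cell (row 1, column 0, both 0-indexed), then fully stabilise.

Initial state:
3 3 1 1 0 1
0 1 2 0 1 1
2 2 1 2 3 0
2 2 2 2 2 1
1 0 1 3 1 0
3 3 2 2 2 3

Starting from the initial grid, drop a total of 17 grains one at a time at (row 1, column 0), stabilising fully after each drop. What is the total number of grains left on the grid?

[0] 3 3 1 1 0 1
0 1 2 0 1 1
2 2 1 2 3 0
2 2 2 2 2 1
1 0 1 3 1 0
3 3 2 2 2 3
[1] 3 3 1 1 0 1
1 1 2 0 1 1
2 2 1 2 3 0
2 2 2 2 2 1
1 0 1 3 1 0
3 3 2 2 2 3
[2] 3 3 1 1 0 1
2 1 2 0 1 1
2 2 1 2 3 0
2 2 2 2 2 1
1 0 1 3 1 0
3 3 2 2 2 3
[3] 3 3 1 1 0 1
3 1 2 0 1 1
2 2 1 2 3 0
2 2 2 2 2 1
1 0 1 3 1 0
3 3 2 2 2 3
[4] 1 0 2 1 0 1
1 3 2 0 1 1
3 2 1 2 3 0
2 2 2 2 2 1
1 0 1 3 1 0
3 3 2 2 2 3
[5] 1 0 2 1 0 1
2 3 2 0 1 1
3 2 1 2 3 0
2 2 2 2 2 1
1 0 1 3 1 0
3 3 2 2 2 3
[6] 1 0 2 1 0 1
3 3 2 0 1 1
3 2 1 2 3 0
2 2 2 2 2 1
1 0 1 3 1 0
3 3 2 2 2 3
[7] 2 1 2 1 0 1
2 1 3 0 1 1
1 0 2 2 3 0
3 3 2 2 2 1
1 0 1 3 1 0
3 3 2 2 2 3
[8] 2 1 2 1 0 1
3 1 3 0 1 1
1 0 2 2 3 0
3 3 2 2 2 1
1 0 1 3 1 0
3 3 2 2 2 3
[9] 3 1 2 1 0 1
0 2 3 0 1 1
2 0 2 2 3 0
3 3 2 2 2 1
1 0 1 3 1 0
3 3 2 2 2 3
[10] 3 1 2 1 0 1
1 2 3 0 1 1
2 0 2 2 3 0
3 3 2 2 2 1
1 0 1 3 1 0
3 3 2 2 2 3
[11] 3 1 2 1 0 1
2 2 3 0 1 1
2 0 2 2 3 0
3 3 2 2 2 1
1 0 1 3 1 0
3 3 2 2 2 3
[12] 3 1 2 1 0 1
3 2 3 0 1 1
2 0 2 2 3 0
3 3 2 2 2 1
1 0 1 3 1 0
3 3 2 2 2 3
[13] 0 2 2 1 0 1
1 3 3 0 1 1
3 0 2 2 3 0
3 3 2 2 2 1
1 0 1 3 1 0
3 3 2 2 2 3
[14] 0 2 2 1 0 1
2 3 3 0 1 1
3 0 2 2 3 0
3 3 2 2 2 1
1 0 1 3 1 0
3 3 2 2 2 3
[15] 0 2 2 1 0 1
3 3 3 0 1 1
3 0 2 2 3 0
3 3 2 2 2 1
1 0 1 3 1 0
3 3 2 2 2 3
[16] 1 3 3 1 0 1
2 1 0 1 1 1
1 3 3 2 3 0
1 0 3 2 2 1
2 1 1 3 1 0
3 3 2 2 2 3
[17] 1 3 3 1 0 1
3 1 0 1 1 1
1 3 3 2 3 0
1 0 3 2 2 1
2 1 1 3 1 0
3 3 2 2 2 3

60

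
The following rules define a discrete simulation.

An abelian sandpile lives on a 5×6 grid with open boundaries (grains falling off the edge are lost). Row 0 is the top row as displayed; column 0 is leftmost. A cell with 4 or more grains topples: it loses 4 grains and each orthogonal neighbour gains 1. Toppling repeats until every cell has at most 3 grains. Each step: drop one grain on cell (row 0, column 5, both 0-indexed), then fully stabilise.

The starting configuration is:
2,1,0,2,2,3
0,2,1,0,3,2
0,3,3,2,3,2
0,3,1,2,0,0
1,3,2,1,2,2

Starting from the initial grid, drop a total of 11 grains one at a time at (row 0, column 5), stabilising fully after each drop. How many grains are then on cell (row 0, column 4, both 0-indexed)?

t=0: 2,1,0,2,2,3
0,2,1,0,3,2
0,3,3,2,3,2
0,3,1,2,0,0
1,3,2,1,2,2
t=1: 2,1,0,2,3,0
0,2,1,0,3,3
0,3,3,2,3,2
0,3,1,2,0,0
1,3,2,1,2,2
t=2: 2,1,0,2,3,1
0,2,1,0,3,3
0,3,3,2,3,2
0,3,1,2,0,0
1,3,2,1,2,2
t=3: 2,1,0,2,3,2
0,2,1,0,3,3
0,3,3,2,3,2
0,3,1,2,0,0
1,3,2,1,2,2
t=4: 2,1,0,2,3,3
0,2,1,0,3,3
0,3,3,2,3,2
0,3,1,2,0,0
1,3,2,1,2,2
t=5: 2,1,0,3,1,2
0,2,1,1,2,2
0,3,3,3,1,0
0,3,1,2,1,1
1,3,2,1,2,2
t=6: 2,1,0,3,1,3
0,2,1,1,2,2
0,3,3,3,1,0
0,3,1,2,1,1
1,3,2,1,2,2
t=7: 2,1,0,3,2,0
0,2,1,1,2,3
0,3,3,3,1,0
0,3,1,2,1,1
1,3,2,1,2,2
t=8: 2,1,0,3,2,1
0,2,1,1,2,3
0,3,3,3,1,0
0,3,1,2,1,1
1,3,2,1,2,2
t=9: 2,1,0,3,2,2
0,2,1,1,2,3
0,3,3,3,1,0
0,3,1,2,1,1
1,3,2,1,2,2
t=10: 2,1,0,3,2,3
0,2,1,1,2,3
0,3,3,3,1,0
0,3,1,2,1,1
1,3,2,1,2,2
t=11: 2,1,0,3,3,1
0,2,1,1,3,0
0,3,3,3,1,1
0,3,1,2,1,1
1,3,2,1,2,2

3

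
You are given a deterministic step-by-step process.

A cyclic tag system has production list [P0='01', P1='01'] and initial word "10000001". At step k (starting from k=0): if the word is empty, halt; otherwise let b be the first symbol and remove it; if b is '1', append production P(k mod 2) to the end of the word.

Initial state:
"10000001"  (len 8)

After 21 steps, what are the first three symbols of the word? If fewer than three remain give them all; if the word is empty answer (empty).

t=0: "10000001"  (len 8)
t=1: "000000101"  (len 9)
t=2: "00000101"  (len 8)
t=3: "0000101"  (len 7)
t=4: "000101"  (len 6)
t=5: "00101"  (len 5)
t=6: "0101"  (len 4)
t=7: "101"  (len 3)
t=8: "0101"  (len 4)
t=9: "101"  (len 3)
t=10: "0101"  (len 4)
t=11: "101"  (len 3)
t=12: "0101"  (len 4)
t=13: "101"  (len 3)
t=14: "0101"  (len 4)
t=15: "101"  (len 3)
t=16: "0101"  (len 4)
t=17: "101"  (len 3)
t=18: "0101"  (len 4)
t=19: "101"  (len 3)
t=20: "0101"  (len 4)
t=21: "101"  (len 3)

101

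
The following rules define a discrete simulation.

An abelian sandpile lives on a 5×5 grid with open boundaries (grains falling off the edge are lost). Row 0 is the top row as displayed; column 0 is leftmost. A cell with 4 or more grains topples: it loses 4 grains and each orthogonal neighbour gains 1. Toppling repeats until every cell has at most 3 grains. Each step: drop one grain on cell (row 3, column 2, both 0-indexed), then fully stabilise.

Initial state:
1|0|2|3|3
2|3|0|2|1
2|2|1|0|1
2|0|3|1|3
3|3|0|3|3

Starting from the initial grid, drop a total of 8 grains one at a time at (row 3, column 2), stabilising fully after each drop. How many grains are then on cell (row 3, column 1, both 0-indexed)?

2

gen 0: 1|0|2|3|3
2|3|0|2|1
2|2|1|0|1
2|0|3|1|3
3|3|0|3|3
gen 1: 1|0|2|3|3
2|3|0|2|1
2|2|2|0|1
2|1|0|2|3
3|3|1|3|3
gen 2: 1|0|2|3|3
2|3|0|2|1
2|2|2|0|1
2|1|1|2|3
3|3|1|3|3
gen 3: 1|0|2|3|3
2|3|0|2|1
2|2|2|0|1
2|1|2|2|3
3|3|1|3|3
gen 4: 1|0|2|3|3
2|3|0|2|1
2|2|2|0|1
2|1|3|2|3
3|3|1|3|3
gen 5: 1|0|2|3|3
2|3|0|2|1
2|2|3|0|1
2|2|0|3|3
3|3|2|3|3
gen 6: 1|0|2|3|3
2|3|0|2|1
2|2|3|0|1
2|2|1|3|3
3|3|2|3|3
gen 7: 1|0|2|3|3
2|3|0|2|1
2|2|3|0|1
2|2|2|3|3
3|3|2|3|3
gen 8: 1|0|2|3|3
2|3|0|2|1
2|2|3|0|1
2|2|3|3|3
3|3|2|3|3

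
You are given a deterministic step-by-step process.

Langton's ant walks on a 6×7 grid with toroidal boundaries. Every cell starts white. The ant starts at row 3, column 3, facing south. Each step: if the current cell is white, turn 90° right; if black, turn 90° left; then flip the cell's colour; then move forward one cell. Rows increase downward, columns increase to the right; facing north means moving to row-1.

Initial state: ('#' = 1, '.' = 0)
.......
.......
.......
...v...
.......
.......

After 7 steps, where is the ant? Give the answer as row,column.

4,3

step 0: .......
.......
.......
...v...
.......
.......
step 1: .......
.......
.......
..<#...
.......
.......
step 2: .......
.......
..^....
..##...
.......
.......
step 3: .......
.......
..#>...
..##...
.......
.......
step 4: .......
.......
..##...
..#v...
.......
.......
step 5: .......
.......
..##...
..#.>..
.......
.......
step 6: .......
.......
..##...
..#.#..
....v..
.......
step 7: .......
.......
..##...
..#.#..
...<#..
.......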